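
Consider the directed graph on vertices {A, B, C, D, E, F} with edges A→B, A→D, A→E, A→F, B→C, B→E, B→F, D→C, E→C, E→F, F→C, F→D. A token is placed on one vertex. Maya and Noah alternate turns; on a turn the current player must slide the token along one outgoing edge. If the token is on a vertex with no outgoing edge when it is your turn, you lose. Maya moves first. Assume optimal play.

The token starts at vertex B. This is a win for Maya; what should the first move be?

Use the standard recursion: the mover loses at a terminal position; elsewhere, the mover wins exactly when some move hands the opponent an L position.
Every edge goes from a vertex to one that appears earlier in the order C, D, F, E, B, A, so processing vertices in that order labels each vertex after all of its successors.
C: no outgoing edge → L
D: can move to C, which is L ⇒ W
F: can move to C, which is L ⇒ W
E: can move to C, which is L ⇒ W
B: can move to C, which is L ⇒ W
A: moves to B(W), E(W), F(W), D(W); every one is W ⇒ L
From B, the L positions reachable in one move are: C.

Move to C.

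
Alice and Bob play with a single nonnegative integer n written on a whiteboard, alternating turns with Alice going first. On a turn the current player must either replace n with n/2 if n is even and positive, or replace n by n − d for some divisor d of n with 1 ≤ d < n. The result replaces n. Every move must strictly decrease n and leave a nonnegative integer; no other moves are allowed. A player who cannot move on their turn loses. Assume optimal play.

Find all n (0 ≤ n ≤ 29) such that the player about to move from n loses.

0, 1, 3, 5, 7, 9, 11, 13, 15, 17, 19, 21, 23, 25, 27, 29

Label each position W (a win for the player to move) or L (a loss). A position with no legal move is L; any other position is W exactly when some move reaches an L, and L when every move reaches a W.
n=0: no move → L
n=1: no move → L
n=2: →1(L), so W
n=3: →2(W) only, which is W, so L
n=4: →3(L), so W
n=5: →4(W) only, which is W, so L
n=6: →3(L), so W
n=7: →6(W) only, which is W, so L
n=8: →7(L), so W
n=9: →6(W), 8(W) — all W, so L
n=10: →5(L), so W
n=11: →10(W) only, which is W, so L
n=12: →9(L), so W
n=13: →12(W) only, which is W, so L
n=14: →7(L), so W
n=15: →10(W), 12(W), 14(W) — all W, so L
n=16: →15(L), so W
n=17: →16(W) only, which is W, so L
n=18: →9(L), so W
n=19: →18(W) only, which is W, so L
n=20: →15(L), so W
n=21: →14(W), 18(W), 20(W) — all W, so L
n=22: →11(L), so W
n=23: →22(W) only, which is W, so L
n=24: →21(L), so W
n=25: →20(W), 24(W) — all W, so L
n=26: →13(L), so W
n=27: →18(W), 24(W), 26(W) — all W, so L
n=28: →21(L), so W
n=29: →28(W) only, which is W, so L
Reading off the rows marked L gives the requested list; there are 16 such values of n.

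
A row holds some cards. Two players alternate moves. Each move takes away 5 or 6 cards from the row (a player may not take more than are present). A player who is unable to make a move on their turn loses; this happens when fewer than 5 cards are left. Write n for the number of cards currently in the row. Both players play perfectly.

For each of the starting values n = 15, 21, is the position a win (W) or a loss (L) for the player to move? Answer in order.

15: L, 21: W

Compute win/loss labels from the base case upward. A position with no move is L. Any other position is W if it can reach an L in one move, else L.
n=0: no move → L
n=1: no move → L
n=2: no move → L
n=3: no move → L
n=4: no move → L
n=5: can move to 0, which is L ⇒ W
n=6: can move to 1, which is L ⇒ W
n=7: can move to 2, which is L ⇒ W
n=8: can move to 3, which is L ⇒ W
n=9: can move to 4, which is L ⇒ W
n=10: can move to 4, which is L ⇒ W
n=11: moves to 6(W), 5(W); every one is W ⇒ L
n=12: moves to 7(W), 6(W); every one is W ⇒ L
n=13: moves to 8(W), 7(W); every one is W ⇒ L
n=14: moves to 9(W), 8(W); every one is W ⇒ L
n=15: moves to 10(W), 9(W); every one is W ⇒ L
n=16: can move to 11, which is L ⇒ W
n=17: can move to 12, which is L ⇒ W
n=18: can move to 13, which is L ⇒ W
n=19: can move to 14, which is L ⇒ W
n=20: can move to 15, which is L ⇒ W
n=21: can move to 15, which is L ⇒ W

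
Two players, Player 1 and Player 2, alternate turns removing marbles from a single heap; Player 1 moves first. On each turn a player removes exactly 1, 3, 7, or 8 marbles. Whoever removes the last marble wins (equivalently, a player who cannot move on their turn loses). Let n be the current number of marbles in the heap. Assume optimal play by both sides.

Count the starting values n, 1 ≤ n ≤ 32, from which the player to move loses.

Positions with no move are L. A position that does have a move is losing for the player to move precisely when every available move leads to a winning position for the opponent. Fill in the labels:
n=0: no move → L
n=1: →0(L), so W
n=2: →1(W) only, which is W, so L
n=3: →2(L), so W
n=4: →3(W), 1(W) — all W, so L
n=5: →4(L), so W
n=6: →5(W), 3(W) — all W, so L
n=7: →6(L), so W
n=8: →0(L), so W
n=9: →6(L), so W
n=10: →2(L), so W
n=11: →4(L), so W
n=12: →4(L), so W
n=13: →6(L), so W
n=14: →6(L), so W
n=15: →14(W), 12(W), 8(W), 7(W) — all W, so L
n=16: →15(L), so W
n=17: →16(W), 14(W), 10(W), 9(W) — all W, so L
n=18: →17(L), so W
n=19: →18(W), 16(W), 12(W), 11(W) — all W, so L
n=20: →19(L), so W
n=21: →20(W), 18(W), 14(W), 13(W) — all W, so L
n=22: →21(L), so W
n=23: →15(L), so W
n=24: →21(L), so W
n=25: →17(L), so W
n=26: →19(L), so W
n=27: →19(L), so W
n=28: →21(L), so W
n=29: →21(L), so W
n=30: →29(W), 27(W), 23(W), 22(W) — all W, so L
n=31: →30(L), so W
n=32: →31(W), 29(W), 25(W), 24(W) — all W, so L
L entries with 1 ≤ n ≤ 32 (n=0 is outside the asked range and is not counted): n = 2, 4, 6, 15, 17, 19, 21, 30, 32; that makes 9.

9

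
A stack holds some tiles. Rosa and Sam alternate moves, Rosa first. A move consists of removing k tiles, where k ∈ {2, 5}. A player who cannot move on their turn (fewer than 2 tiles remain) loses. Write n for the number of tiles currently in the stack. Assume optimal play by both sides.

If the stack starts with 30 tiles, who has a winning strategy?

Rosa wins.

Classify positions by backward induction: terminal positions (no move available) are L. From any other position, the mover wins iff some move reaches an L.
n=0: no move → L
n=1: no move → L
n=2: W (go to 0, an L position)
n=3: W (go to 1, an L position)
n=4: L (sole option 2(W) is W)
n=5: W (go to 0, an L position)
n=6: W (go to 4, an L position)
n=7: L (options 5(W), 2(W) are all W)
n=8: L (options 6(W), 3(W) are all W)
n=9: W (go to 7, an L position)
n=10: W (go to 8, an L position)
n=11: L (options 9(W), 6(W) are all W)
n=12: W (go to 7, an L position)
n=13: W (go to 11, an L position)
n=14: L (options 12(W), 9(W) are all W)
n=15: L (options 13(W), 10(W) are all W)
n=16: W (go to 14, an L position)
n=17: W (go to 15, an L position)
n=18: L (options 16(W), 13(W) are all W)
n=19: W (go to 14, an L position)
n=20: W (go to 18, an L position)
n=21: L (options 19(W), 16(W) are all W)
n=22: L (options 20(W), 17(W) are all W)
n=23: W (go to 21, an L position)
n=24: W (go to 22, an L position)
n=25: L (options 23(W), 20(W) are all W)
n=26: W (go to 21, an L position)
n=27: W (go to 25, an L position)
n=28: L (options 26(W), 23(W) are all W)
n=29: L (options 27(W), 24(W) are all W)
n=30: W (go to 28, an L position)
From 30 Rosa can remove 2, leaving 28, reaching an L position.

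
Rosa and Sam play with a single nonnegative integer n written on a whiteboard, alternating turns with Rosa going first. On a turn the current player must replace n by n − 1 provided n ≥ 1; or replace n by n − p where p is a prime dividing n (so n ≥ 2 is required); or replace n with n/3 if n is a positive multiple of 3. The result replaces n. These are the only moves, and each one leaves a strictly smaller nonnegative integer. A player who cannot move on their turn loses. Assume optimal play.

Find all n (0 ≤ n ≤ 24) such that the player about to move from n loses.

0, 4, 8, 14, 18, 22

Work bottom-up. With no move the player to move loses. Otherwise the position is W if at least one move leads to an L position for the opponent, and L if every move leads to a W.
n=0: no move → L
n=1: W (go to 0, an L position)
n=2: W (go to 0, an L position)
n=3: W (go to 0, an L position)
n=4: L (options 2(W), 3(W) are all W)
n=5: W (go to 0, an L position)
n=6: W (go to 4, an L position)
n=7: W (go to 0, an L position)
n=8: L (options 6(W), 7(W) are all W)
n=9: W (go to 8, an L position)
n=10: W (go to 8, an L position)
n=11: W (go to 0, an L position)
n=12: W (go to 4, an L position)
n=13: W (go to 0, an L position)
n=14: L (options 7(W), 12(W), 13(W) are all W)
n=15: W (go to 14, an L position)
n=16: W (go to 14, an L position)
n=17: W (go to 0, an L position)
n=18: L (options 6(W), 15(W), 16(W), 17(W) are all W)
n=19: W (go to 0, an L position)
n=20: W (go to 18, an L position)
n=21: W (go to 14, an L position)
n=22: L (options 11(W), 20(W), 21(W) are all W)
n=23: W (go to 0, an L position)
n=24: W (go to 8, an L position)
The losing starting values of n are exactly the entries labelled L in this table (6 of them).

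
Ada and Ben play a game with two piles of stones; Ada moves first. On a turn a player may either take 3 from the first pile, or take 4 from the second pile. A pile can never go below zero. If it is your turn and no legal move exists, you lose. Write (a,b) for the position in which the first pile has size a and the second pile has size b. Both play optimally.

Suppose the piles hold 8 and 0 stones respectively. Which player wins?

Build the W/L table. Terminal = L. A non-terminal position is W if it has a move to some L; otherwise it is L.
No move ever increases a pile, so every position that can arise here has a ≤ 8 and b ≤ 0; it is enough to label the cells with 0 ≤ a ≤ 8 and 0 ≤ b ≤ 0.
Every move lowers a or b (never raises either), so fill the grid row by row in increasing a, and left to right within a row: each cell's successors are then already labelled.
      b=0
a=0:    L
a=1:    L
a=2:    L
a=3:    W
a=4:    W
a=5:    W
a=6:    L
a=7:    L
a=8:    L
Cells with no legal move (terminal, hence L): (0,0), (1,0), (2,0).
The remaining L cells, each justified by listing all of its moves:
(6,0): the only move is to (3,0)(W), a W ⇒ L
(7,0): the only move is to (4,0)(W), a W ⇒ L
(8,0): the only move is to (5,0)(W), a W ⇒ L
Every other cell has at least one move into one of the L cells above, so it is W.
Every move from (8,0) reaches a W position, so the mover loses.

Ben wins.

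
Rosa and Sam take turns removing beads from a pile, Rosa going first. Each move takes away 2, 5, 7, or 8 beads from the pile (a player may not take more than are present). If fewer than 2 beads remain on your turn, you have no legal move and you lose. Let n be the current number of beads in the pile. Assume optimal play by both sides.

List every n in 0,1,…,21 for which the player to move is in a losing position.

Compute win/loss labels from the base case upward. A position with no move is L. Any other position is W if it can reach an L in one move, else L.
n=0: no move → L
n=1: no move → L
n=2: can move to 0, which is L ⇒ W
n=3: can move to 1, which is L ⇒ W
n=4: the only move is to 2(W), a W ⇒ L
n=5: can move to 0, which is L ⇒ W
n=6: can move to 4, which is L ⇒ W
n=7: can move to 0, which is L ⇒ W
n=8: can move to 1, which is L ⇒ W
n=9: can move to 4, which is L ⇒ W
n=10: moves to 8(W), 5(W), 3(W), 2(W); every one is W ⇒ L
n=11: can move to 4, which is L ⇒ W
n=12: can move to 10, which is L ⇒ W
n=13: moves to 11(W), 8(W), 6(W), 5(W); every one is W ⇒ L
n=14: moves to 12(W), 9(W), 7(W), 6(W); every one is W ⇒ L
n=15: can move to 13, which is L ⇒ W
n=16: can move to 14, which is L ⇒ W
n=17: can move to 10, which is L ⇒ W
n=18: can move to 13, which is L ⇒ W
n=19: can move to 14, which is L ⇒ W
n=20: can move to 13, which is L ⇒ W
n=21: can move to 14, which is L ⇒ W
Reading off the rows marked L gives the requested list; there are 6 such values of n.

0, 1, 4, 10, 13, 14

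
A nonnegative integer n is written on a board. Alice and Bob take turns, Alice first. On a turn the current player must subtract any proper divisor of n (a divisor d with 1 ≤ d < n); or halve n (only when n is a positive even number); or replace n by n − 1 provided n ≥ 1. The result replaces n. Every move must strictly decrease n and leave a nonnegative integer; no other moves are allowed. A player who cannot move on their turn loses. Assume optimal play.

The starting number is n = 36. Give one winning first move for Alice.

Positions with no move are L. A position that does have a move is losing for the player to move precisely when every available move leads to a winning position for the opponent. Fill in the labels:
n=0: no move → L
n=1: →0(L), so W
n=2: →1(W) only, which is W, so L
n=3: →2(L), so W
n=4: →2(L), so W
n=5: →4(W) only, which is W, so L
n=6: →5(L), so W
n=7: →6(W) only, which is W, so L
n=8: →7(L), so W
n=9: →6(W), 8(W) — all W, so L
n=10: →5(L), so W
n=11: →10(W) only, which is W, so L
n=12: →9(L), so W
n=13: →12(W) only, which is W, so L
n=14: →7(L), so W
n=15: →10(W), 12(W), 14(W) — all W, so L
n=16: →15(L), so W
n=17: →16(W) only, which is W, so L
n=18: →9(L), so W
n=19: →18(W) only, which is W, so L
n=20: →15(L), so W
n=21: →14(W), 18(W), 20(W) — all W, so L
n=22: →11(L), so W
n=23: →22(W) only, which is W, so L
n=24: →21(L), so W
n=25: →20(W), 24(W) — all W, so L
n=26: →13(L), so W
n=27: →18(W), 24(W), 26(W) — all W, so L
n=28: →21(L), so W
n=29: →28(W) only, which is W, so L
n=30: →15(L), so W
n=31: →30(W) only, which is W, so L
n=32: →31(L), so W
n=33: →22(W), 30(W), 32(W) — all W, so L
n=34: →17(L), so W
n=35: →28(W), 30(W), 34(W) — all W, so L
n=36: →27(L), so W
From 36, the L positions reachable in one move are: 27, 33, 35. Any move reaching one of these is winning.

Move to 27.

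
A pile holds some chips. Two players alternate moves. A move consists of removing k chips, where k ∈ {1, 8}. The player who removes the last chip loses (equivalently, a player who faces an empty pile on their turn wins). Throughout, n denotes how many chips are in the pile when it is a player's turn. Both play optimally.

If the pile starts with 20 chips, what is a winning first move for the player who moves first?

Remove 1, leaving 19.

Compute win/loss labels from the base case upward. A position with no move is W. Any other position is W if it can reach an L in one move, else L.
n=0: no move; the opponent has just taken the last chip and therefore loses → W
n=1: the only move is to 0(W), a W ⇒ L
n=2: can move to 1, which is L ⇒ W
n=3: the only move is to 2(W), a W ⇒ L
n=4: can move to 3, which is L ⇒ W
n=5: the only move is to 4(W), a W ⇒ L
n=6: can move to 5, which is L ⇒ W
n=7: the only move is to 6(W), a W ⇒ L
n=8: can move to 7, which is L ⇒ W
n=9: can move to 1, which is L ⇒ W
n=10: moves to 9(W), 2(W); every one is W ⇒ L
n=11: can move to 10, which is L ⇒ W
n=12: moves to 11(W), 4(W); every one is W ⇒ L
n=13: can move to 12, which is L ⇒ W
n=14: moves to 13(W), 6(W); every one is W ⇒ L
n=15: can move to 14, which is L ⇒ W
n=16: moves to 15(W), 8(W); every one is W ⇒ L
n=17: can move to 16, which is L ⇒ W
n=18: can move to 10, which is L ⇒ W
n=19: moves to 18(W), 11(W); every one is W ⇒ L
n=20: can move to 19, which is L ⇒ W
From 20, the L positions reachable in one move are: 19, 12. Any move reaching one of these is winning.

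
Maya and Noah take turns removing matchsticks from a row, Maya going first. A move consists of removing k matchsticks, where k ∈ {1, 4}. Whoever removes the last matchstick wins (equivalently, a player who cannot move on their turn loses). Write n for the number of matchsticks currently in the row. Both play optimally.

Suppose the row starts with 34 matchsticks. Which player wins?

Maya wins.

Build the W/L table. Terminal = L. A non-terminal position is W if it has a move to some L; otherwise it is L.
n=0: no move → L
n=1: can move to 0, which is L ⇒ W
n=2: the only move is to 1(W), a W ⇒ L
n=3: can move to 2, which is L ⇒ W
n=4: can move to 0, which is L ⇒ W
n=5: moves to 4(W), 1(W); every one is W ⇒ L
n=6: can move to 5, which is L ⇒ W
n=7: moves to 6(W), 3(W); every one is W ⇒ L
n=8: can move to 7, which is L ⇒ W
n=9: can move to 5, which is L ⇒ W
n=10: moves to 9(W), 6(W); every one is W ⇒ L
n=11: can move to 10, which is L ⇒ W
n=12: moves to 11(W), 8(W); every one is W ⇒ L
n=13: can move to 12, which is L ⇒ W
n=14: can move to 10, which is L ⇒ W
n=15: moves to 14(W), 11(W); every one is W ⇒ L
n=16: can move to 15, which is L ⇒ W
n=17: moves to 16(W), 13(W); every one is W ⇒ L
n=18: can move to 17, which is L ⇒ W
n=19: can move to 15, which is L ⇒ W
n=20: moves to 19(W), 16(W); every one is W ⇒ L
n=21: can move to 20, which is L ⇒ W
n=22: moves to 21(W), 18(W); every one is W ⇒ L
n=23: can move to 22, which is L ⇒ W
n=24: can move to 20, which is L ⇒ W
n=25: moves to 24(W), 21(W); every one is W ⇒ L
n=26: can move to 25, which is L ⇒ W
n=27: moves to 26(W), 23(W); every one is W ⇒ L
n=28: can move to 27, which is L ⇒ W
n=29: can move to 25, which is L ⇒ W
n=30: moves to 29(W), 26(W); every one is W ⇒ L
n=31: can move to 30, which is L ⇒ W
n=32: moves to 31(W), 28(W); every one is W ⇒ L
n=33: can move to 32, which is L ⇒ W
n=34: can move to 30, which is L ⇒ W
From 34 Maya can remove 4, leaving 30, reaching an L position.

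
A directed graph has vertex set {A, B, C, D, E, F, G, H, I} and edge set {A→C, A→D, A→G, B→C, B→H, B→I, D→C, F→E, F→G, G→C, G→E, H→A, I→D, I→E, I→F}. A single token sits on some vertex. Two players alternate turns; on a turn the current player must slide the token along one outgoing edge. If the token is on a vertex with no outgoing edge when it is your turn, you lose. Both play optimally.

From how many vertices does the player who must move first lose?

3

Work bottom-up. With no move the player to move loses. Otherwise the position is W if at least one move leads to an L position for the opponent, and L if every move leads to a W.
Every edge goes from a vertex to one that appears earlier in the order C, E, G, D, A, F, I, H, B, so processing vertices in that order labels each vertex after all of its successors.
C: no outgoing edge → L
E: no outgoing edge → L
G: can move to E, which is L ⇒ W
D: can move to C, which is L ⇒ W
A: can move to C, which is L ⇒ W
F: can move to E, which is L ⇒ W
I: can move to E, which is L ⇒ W
H: the only move is to A(W), a W ⇒ L
B: can move to H, which is L ⇒ W
The L vertices are C, E, H; that is 3 in all.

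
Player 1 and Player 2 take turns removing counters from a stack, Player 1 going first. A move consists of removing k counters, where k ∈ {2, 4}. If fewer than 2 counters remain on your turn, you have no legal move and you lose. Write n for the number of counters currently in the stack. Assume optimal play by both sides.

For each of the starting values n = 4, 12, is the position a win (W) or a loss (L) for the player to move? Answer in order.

Label each position W (a win for the player to move) or L (a loss). A position with no legal move is L; any other position is W exactly when some move reaches an L, and L when every move reaches a W.
n=0: no move → L
n=1: no move → L
n=2: →0(L), so W
n=3: →1(L), so W
n=4: →0(L), so W
n=5: →1(L), so W
n=6: →4(W), 2(W) — all W, so L
n=7: →5(W), 3(W) — all W, so L
n=8: →6(L), so W
n=9: →7(L), so W
n=10: →6(L), so W
n=11: →7(L), so W
n=12: →10(W), 8(W) — all W, so L

4: W, 12: L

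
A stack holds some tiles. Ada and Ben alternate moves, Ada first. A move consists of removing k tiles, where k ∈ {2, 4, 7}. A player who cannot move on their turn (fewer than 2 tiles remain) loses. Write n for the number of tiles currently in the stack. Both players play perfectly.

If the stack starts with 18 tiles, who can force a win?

Classify positions by backward induction: terminal positions (no move available) are L. From any other position, the mover wins iff some move reaches an L.
n=0: no move → L
n=1: no move → L
n=2: W (go to 0, an L position)
n=3: W (go to 1, an L position)
n=4: W (go to 0, an L position)
n=5: W (go to 1, an L position)
n=6: L (options 4(W), 2(W) are all W)
n=7: W (go to 0, an L position)
n=8: W (go to 6, an L position)
n=9: L (options 7(W), 5(W), 2(W) are all W)
n=10: W (go to 6, an L position)
n=11: W (go to 9, an L position)
n=12: L (options 10(W), 8(W), 5(W) are all W)
n=13: W (go to 9, an L position)
n=14: W (go to 12, an L position)
n=15: L (options 13(W), 11(W), 8(W) are all W)
n=16: W (go to 12, an L position)
n=17: W (go to 15, an L position)
n=18: L (options 16(W), 14(W), 11(W) are all W)
The starting position 18 is L: whatever Ada does, the opponent receives a W position.

Ben wins.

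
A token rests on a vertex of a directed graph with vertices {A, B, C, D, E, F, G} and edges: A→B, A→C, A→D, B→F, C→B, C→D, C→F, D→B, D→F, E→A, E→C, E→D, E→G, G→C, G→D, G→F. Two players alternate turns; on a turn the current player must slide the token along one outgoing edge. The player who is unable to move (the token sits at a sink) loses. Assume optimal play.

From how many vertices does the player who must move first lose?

Work bottom-up. With no move the player to move loses. Otherwise the position is W if at least one move leads to an L position for the opponent, and L if every move leads to a W.
Every edge goes from a vertex to one that appears earlier in the order F, B, D, C, G, A, E, so processing vertices in that order labels each vertex after all of its successors.
F: no outgoing edge → L
B: →F(L), so W
D: →F(L), so W
C: →F(L), so W
G: →F(L), so W
A: →C(W), D(W), B(W) — all W, so L
E: →A(L), so W
The L vertices are A, F; that is 2 in all.

2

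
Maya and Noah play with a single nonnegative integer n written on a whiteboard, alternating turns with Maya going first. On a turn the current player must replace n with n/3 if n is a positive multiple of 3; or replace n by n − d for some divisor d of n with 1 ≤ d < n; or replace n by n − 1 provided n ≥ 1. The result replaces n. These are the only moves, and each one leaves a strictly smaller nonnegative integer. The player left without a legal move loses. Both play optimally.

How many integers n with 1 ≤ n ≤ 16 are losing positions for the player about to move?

Label each position W (a win for the player to move) or L (a loss). A position with no legal move is L; any other position is W exactly when some move reaches an L, and L when every move reaches a W.
n=0: no move → L
n=1: can move to 0, which is L ⇒ W
n=2: the only move is to 1(W), a W ⇒ L
n=3: can move to 2, which is L ⇒ W
n=4: can move to 2, which is L ⇒ W
n=5: the only move is to 4(W), a W ⇒ L
n=6: can move to 2, which is L ⇒ W
n=7: the only move is to 6(W), a W ⇒ L
n=8: can move to 7, which is L ⇒ W
n=9: moves to 3(W), 6(W), 8(W); every one is W ⇒ L
n=10: can move to 5, which is L ⇒ W
n=11: the only move is to 10(W), a W ⇒ L
n=12: can move to 9, which is L ⇒ W
n=13: the only move is to 12(W), a W ⇒ L
n=14: can move to 7, which is L ⇒ W
n=15: can move to 5, which is L ⇒ W
n=16: moves to 8(W), 12(W), 14(W), 15(W); every one is W ⇒ L
L entries with 1 ≤ n ≤ 16 (n=0 is outside the asked range and is not counted): n = 2, 5, 7, 9, 11, 13, 16; that makes 7.

7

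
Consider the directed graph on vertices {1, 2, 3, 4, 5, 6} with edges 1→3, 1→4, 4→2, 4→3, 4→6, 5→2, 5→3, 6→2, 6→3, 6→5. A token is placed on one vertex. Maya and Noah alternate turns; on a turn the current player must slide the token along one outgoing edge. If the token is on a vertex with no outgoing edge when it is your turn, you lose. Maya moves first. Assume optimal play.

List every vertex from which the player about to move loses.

2, 3

Classify positions by backward induction: terminal positions (no move available) are L. From any other position, the mover wins iff some move reaches an L.
Every edge goes from a vertex to one that appears earlier in the order 2, 3, 5, 6, 4, 1, so processing vertices in that order labels each vertex after all of its successors.
2: no outgoing edge → L
3: no outgoing edge → L
5: reaches L-position 3 → W
6: reaches L-position 3 → W
4: reaches L-position 3 → W
1: reaches L-position 3 → W
Reading off the rows marked L gives the requested list; there are 2 such vertices.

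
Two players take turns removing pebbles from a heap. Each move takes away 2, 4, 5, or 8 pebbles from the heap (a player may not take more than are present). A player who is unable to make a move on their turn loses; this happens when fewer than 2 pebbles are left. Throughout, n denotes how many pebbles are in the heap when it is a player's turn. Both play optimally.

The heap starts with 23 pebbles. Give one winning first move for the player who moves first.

Remove 4, leaving 19.

Use the standard recursion: the mover loses at a terminal position; elsewhere, the mover wins exactly when some move hands the opponent an L position.
n=0: no move → L
n=1: no move → L
n=2: can move to 0, which is L ⇒ W
n=3: can move to 1, which is L ⇒ W
n=4: can move to 0, which is L ⇒ W
n=5: can move to 1, which is L ⇒ W
n=6: can move to 1, which is L ⇒ W
n=7: moves to 5(W), 3(W), 2(W); every one is W ⇒ L
n=8: can move to 0, which is L ⇒ W
n=9: can move to 7, which is L ⇒ W
n=10: moves to 8(W), 6(W), 5(W), 2(W); every one is W ⇒ L
n=11: can move to 7, which is L ⇒ W
n=12: can move to 10, which is L ⇒ W
n=13: moves to 11(W), 9(W), 8(W), 5(W); every one is W ⇒ L
n=14: can move to 10, which is L ⇒ W
n=15: can move to 13, which is L ⇒ W
n=16: moves to 14(W), 12(W), 11(W), 8(W); every one is W ⇒ L
n=17: can move to 13, which is L ⇒ W
n=18: can move to 16, which is L ⇒ W
n=19: moves to 17(W), 15(W), 14(W), 11(W); every one is W ⇒ L
n=20: can move to 16, which is L ⇒ W
n=21: can move to 19, which is L ⇒ W
n=22: moves to 20(W), 18(W), 17(W), 14(W); every one is W ⇒ L
n=23: can move to 19, which is L ⇒ W
From 23, the L positions reachable in one move are: 19.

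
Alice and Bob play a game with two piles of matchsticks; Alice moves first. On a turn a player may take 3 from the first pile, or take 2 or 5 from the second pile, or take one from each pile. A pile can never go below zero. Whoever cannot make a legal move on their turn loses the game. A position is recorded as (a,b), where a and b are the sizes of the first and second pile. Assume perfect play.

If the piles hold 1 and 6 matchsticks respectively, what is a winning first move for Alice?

Use the standard recursion: the mover loses at a terminal position; elsewhere, the mover wins exactly when some move hands the opponent an L position.
No move ever increases a pile, so every position that can arise here has a ≤ 1 and b ≤ 6; it is enough to label the cells with 0 ≤ a ≤ 1 and 0 ≤ b ≤ 6.
Every move lowers a or b (never raises either), so fill the grid row by row in increasing a, and left to right within a row: each cell's successors are then already labelled.
      b=0  b=1  b=2  b=3  b=4  b=5  b=6
a=0:    L    L    W    W    L    W    W
a=1:    L    W    W    L    L    W    W
Cells with no legal move (terminal, hence L): (0,0), (0,1), (1,0).
The remaining L cells, each justified by listing all of its moves:
(0,4): only reaches (0,2)(W), which is W → L
(1,3): only reaches (1,1)(W), (0,2)(W), all W → L
(1,4): only reaches (1,2)(W), (0,3)(W), all W → L
Every other cell has at least one move into one of the L cells above, so it is W.
From (1,6), the L positions reachable in one move are: (1,4).

Move to (1,4).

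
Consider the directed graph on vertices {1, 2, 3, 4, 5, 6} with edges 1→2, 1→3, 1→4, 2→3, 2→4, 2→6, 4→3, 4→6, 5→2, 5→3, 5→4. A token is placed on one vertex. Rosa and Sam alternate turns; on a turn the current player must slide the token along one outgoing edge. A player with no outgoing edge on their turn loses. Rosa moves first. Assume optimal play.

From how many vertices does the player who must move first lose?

Use the standard recursion: the mover loses at a terminal position; elsewhere, the mover wins exactly when some move hands the opponent an L position.
Every edge goes from a vertex to one that appears earlier in the order 3, 6, 4, 2, 5, 1, so processing vertices in that order labels each vertex after all of its successors.
3: no outgoing edge → L
6: no outgoing edge → L
4: can move to 6, which is L ⇒ W
2: can move to 6, which is L ⇒ W
5: can move to 3, which is L ⇒ W
1: can move to 3, which is L ⇒ W
The L vertices are 3, 6; that is 2 in all.

2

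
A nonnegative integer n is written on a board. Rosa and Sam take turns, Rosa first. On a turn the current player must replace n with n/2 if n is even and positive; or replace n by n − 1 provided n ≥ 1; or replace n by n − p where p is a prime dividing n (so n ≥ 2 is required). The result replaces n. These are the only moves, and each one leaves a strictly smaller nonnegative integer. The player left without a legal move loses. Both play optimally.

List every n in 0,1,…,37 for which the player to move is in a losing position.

0, 4, 9, 14, 20, 24, 30, 34

Compute win/loss labels from the base case upward. A position with no move is L. Any other position is W if it can reach an L in one move, else L.
n=0: no move → L
n=1: →0(L), so W
n=2: →0(L), so W
n=3: →0(L), so W
n=4: →2(W), 3(W) — all W, so L
n=5: →0(L), so W
n=6: →4(L), so W
n=7: →0(L), so W
n=8: →4(L), so W
n=9: →6(W), 8(W) — all W, so L
n=10: →9(L), so W
n=11: →0(L), so W
n=12: →9(L), so W
n=13: →0(L), so W
n=14: →7(W), 12(W), 13(W) — all W, so L
n=15: →14(L), so W
n=16: →14(L), so W
n=17: →0(L), so W
n=18: →9(L), so W
n=19: →0(L), so W
n=20: →10(W), 15(W), 18(W), 19(W) — all W, so L
n=21: →14(L), so W
n=22: →20(L), so W
n=23: →0(L), so W
n=24: →12(W), 21(W), 22(W), 23(W) — all W, so L
n=25: →20(L), so W
n=26: →24(L), so W
n=27: →24(L), so W
n=28: →14(L), so W
n=29: →0(L), so W
n=30: →15(W), 25(W), 27(W), 28(W), 29(W) — all W, so L
n=31: →0(L), so W
n=32: →30(L), so W
n=33: →30(L), so W
n=34: →17(W), 32(W), 33(W) — all W, so L
n=35: →30(L), so W
n=36: →34(L), so W
n=37: →0(L), so W
The losing starting values of n are exactly the entries labelled L in this table (8 of them).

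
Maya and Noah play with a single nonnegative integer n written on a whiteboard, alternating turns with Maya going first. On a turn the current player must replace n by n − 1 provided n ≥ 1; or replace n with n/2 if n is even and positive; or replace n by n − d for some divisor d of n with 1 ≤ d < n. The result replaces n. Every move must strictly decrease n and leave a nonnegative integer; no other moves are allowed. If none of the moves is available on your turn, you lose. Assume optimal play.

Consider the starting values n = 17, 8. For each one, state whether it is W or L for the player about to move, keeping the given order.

Work bottom-up. With no move the player to move loses. Otherwise the position is W if at least one move leads to an L position for the opponent, and L if every move leads to a W.
n=0: no move → L
n=1: →0(L), so W
n=2: →1(W) only, which is W, so L
n=3: →2(L), so W
n=4: →2(L), so W
n=5: →4(W) only, which is W, so L
n=6: →5(L), so W
n=7: →6(W) only, which is W, so L
n=8: →7(L), so W
n=9: →6(W), 8(W) — all W, so L
n=10: →5(L), so W
n=11: →10(W) only, which is W, so L
n=12: →9(L), so W
n=13: →12(W) only, which is W, so L
n=14: →7(L), so W
n=15: →10(W), 12(W), 14(W) — all W, so L
n=16: →15(L), so W
n=17: →16(W) only, which is W, so L

17: L, 8: W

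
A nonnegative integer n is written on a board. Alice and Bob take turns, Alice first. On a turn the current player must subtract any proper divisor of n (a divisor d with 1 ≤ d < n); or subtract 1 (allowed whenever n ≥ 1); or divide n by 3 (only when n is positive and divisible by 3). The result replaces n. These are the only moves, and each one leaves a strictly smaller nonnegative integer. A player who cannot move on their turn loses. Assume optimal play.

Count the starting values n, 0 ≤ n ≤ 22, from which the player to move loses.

Positions with no move are L. A position that does have a move is losing for the player to move precisely when every available move leads to a winning position for the opponent. Fill in the labels:
n=0: no move → L
n=1: reaches L-position 0 → W
n=2: only reaches 1(W), which is W → L
n=3: reaches L-position 2 → W
n=4: reaches L-position 2 → W
n=5: only reaches 4(W), which is W → L
n=6: reaches L-position 2 → W
n=7: only reaches 6(W), which is W → L
n=8: reaches L-position 7 → W
n=9: only reaches 3(W), 6(W), 8(W), all W → L
n=10: reaches L-position 5 → W
n=11: only reaches 10(W), which is W → L
n=12: reaches L-position 9 → W
n=13: only reaches 12(W), which is W → L
n=14: reaches L-position 7 → W
n=15: reaches L-position 5 → W
n=16: only reaches 8(W), 12(W), 14(W), 15(W), all W → L
n=17: reaches L-position 16 → W
n=18: reaches L-position 9 → W
n=19: only reaches 18(W), which is W → L
n=20: reaches L-position 16 → W
n=21: reaches L-position 7 → W
n=22: reaches L-position 11 → W
L entries with 0 ≤ n ≤ 22: n = 0, 2, 5, 7, 9, 11, 13, 16, 19; that makes 9.

9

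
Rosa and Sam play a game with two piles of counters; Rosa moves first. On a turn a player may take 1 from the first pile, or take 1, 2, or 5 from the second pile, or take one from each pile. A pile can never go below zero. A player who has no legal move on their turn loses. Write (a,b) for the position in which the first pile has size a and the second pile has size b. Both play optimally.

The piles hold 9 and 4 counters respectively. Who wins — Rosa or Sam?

Rosa wins.

Build the W/L table. Terminal = L. A non-terminal position is W if it has a move to some L; otherwise it is L.
No move ever increases a pile, so every position that can arise here has a ≤ 9 and b ≤ 4; it is enough to label the cells with 0 ≤ a ≤ 9 and 0 ≤ b ≤ 4.
Every move lowers a or b (never raises either), so fill the grid row by row in increasing a, and left to right within a row: each cell's successors are then already labelled.
      b=0  b=1  b=2  b=3  b=4
a=0:    L    W    W    L    W
a=1:    W    W    L    W    W
a=2:    L    W    W    W    L
a=3:    W    W    L    W    W
a=4:    L    W    W    W    L
a=5:    W    W    L    W    W
a=6:    L    W    W    W    L
a=7:    W    W    L    W    W
a=8:    L    W    W    W    L
a=9:    W    W    L    W    W
Cells with no legal move (terminal, hence L): (0,0).
The remaining L cells, each justified by listing all of its moves:
(0,3): L (options (0,2)(W), (0,1)(W) are all W)
(1,2): L (options (0,2)(W), (1,1)(W), (1,0)(W), (0,1)(W) are all W)
(2,0): L (sole option (1,0)(W) is W)
(2,4): L (options (1,4)(W), (2,3)(W), (2,2)(W), (1,3)(W) are all W)
(3,2): L (options (2,2)(W), (3,1)(W), (3,0)(W), (2,1)(W) are all W)
(4,0): L (sole option (3,0)(W) is W)
(4,4): L (options (3,4)(W), (4,3)(W), (4,2)(W), (3,3)(W) are all W)
(5,2): L (options (4,2)(W), (5,1)(W), (5,0)(W), (4,1)(W) are all W)
(6,0): L (sole option (5,0)(W) is W)
(6,4): L (options (5,4)(W), (6,3)(W), (6,2)(W), (5,3)(W) are all W)
(7,2): L (options (6,2)(W), (7,1)(W), (7,0)(W), (6,1)(W) are all W)
(8,0): L (sole option (7,0)(W) is W)
(8,4): L (options (7,4)(W), (8,3)(W), (8,2)(W), (7,3)(W) are all W)
(9,2): L (options (8,2)(W), (9,1)(W), (9,0)(W), (8,1)(W) are all W)
Every other cell has at least one move into one of the L cells above, so it is W.
From (9,4) Rosa can move to (8,4), reaching an L position.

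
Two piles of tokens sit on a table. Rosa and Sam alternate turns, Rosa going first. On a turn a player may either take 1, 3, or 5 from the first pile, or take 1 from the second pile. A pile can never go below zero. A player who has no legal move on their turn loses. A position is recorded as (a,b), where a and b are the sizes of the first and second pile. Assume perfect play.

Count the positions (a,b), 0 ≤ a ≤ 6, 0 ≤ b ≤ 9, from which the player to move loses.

Classify positions by backward induction: terminal positions (no move available) are L. From any other position, the mover wins iff some move reaches an L.
Every move lowers a or b (never raises either), so fill the grid row by row in increasing a, and left to right within a row: each cell's successors are then already labelled.
      b=0  b=1  b=2  b=3  b=4  b=5  b=6  b=7  b=8  b=9
a=0:    L    W    L    W    L    W    L    W    L    W
a=1:    W    L    W    L    W    L    W    L    W    L
a=2:    L    W    L    W    L    W    L    W    L    W
a=3:    W    L    W    L    W    L    W    L    W    L
a=4:    L    W    L    W    L    W    L    W    L    W
a=5:    W    L    W    L    W    L    W    L    W    L
a=6:    L    W    L    W    L    W    L    W    L    W
Cells with no legal move (terminal, hence L): (0,0).
The remaining L cells, each justified by listing all of its moves:
(0,2): only reaches (0,1)(W), which is W → L
(0,4): only reaches (0,3)(W), which is W → L
(0,6): only reaches (0,5)(W), which is W → L
(0,8): only reaches (0,7)(W), which is W → L
(1,1): only reaches (0,1)(W), (1,0)(W), all W → L
(1,3): only reaches (0,3)(W), (1,2)(W), all W → L
(1,5): only reaches (0,5)(W), (1,4)(W), all W → L
(1,7): only reaches (0,7)(W), (1,6)(W), all W → L
(1,9): only reaches (0,9)(W), (1,8)(W), all W → L
(2,0): only reaches (1,0)(W), which is W → L
(2,2): only reaches (1,2)(W), (2,1)(W), all W → L
(2,4): only reaches (1,4)(W), (2,3)(W), all W → L
(2,6): only reaches (1,6)(W), (2,5)(W), all W → L
(2,8): only reaches (1,8)(W), (2,7)(W), all W → L
(3,1): only reaches (2,1)(W), (0,1)(W), (3,0)(W), all W → L
(3,3): only reaches (2,3)(W), (0,3)(W), (3,2)(W), all W → L
(3,5): only reaches (2,5)(W), (0,5)(W), (3,4)(W), all W → L
(3,7): only reaches (2,7)(W), (0,7)(W), (3,6)(W), all W → L
(3,9): only reaches (2,9)(W), (0,9)(W), (3,8)(W), all W → L
(4,0): only reaches (3,0)(W), (1,0)(W), all W → L
(4,2): only reaches (3,2)(W), (1,2)(W), (4,1)(W), all W → L
(4,4): only reaches (3,4)(W), (1,4)(W), (4,3)(W), all W → L
(4,6): only reaches (3,6)(W), (1,6)(W), (4,5)(W), all W → L
(4,8): only reaches (3,8)(W), (1,8)(W), (4,7)(W), all W → L
(5,1): only reaches (4,1)(W), (2,1)(W), (0,1)(W), (5,0)(W), all W → L
(5,3): only reaches (4,3)(W), (2,3)(W), (0,3)(W), (5,2)(W), all W → L
(5,5): only reaches (4,5)(W), (2,5)(W), (0,5)(W), (5,4)(W), all W → L
(5,7): only reaches (4,7)(W), (2,7)(W), (0,7)(W), (5,6)(W), all W → L
(5,9): only reaches (4,9)(W), (2,9)(W), (0,9)(W), (5,8)(W), all W → L
(6,0): only reaches (5,0)(W), (3,0)(W), (1,0)(W), all W → L
(6,2): only reaches (5,2)(W), (3,2)(W), (1,2)(W), (6,1)(W), all W → L
(6,4): only reaches (5,4)(W), (3,4)(W), (1,4)(W), (6,3)(W), all W → L
(6,6): only reaches (5,6)(W), (3,6)(W), (1,6)(W), (6,5)(W), all W → L
(6,8): only reaches (5,8)(W), (3,8)(W), (1,8)(W), (6,7)(W), all W → L
Every other cell has at least one move into one of the L cells above, so it is W.
L cells per row: a=0: 5, a=1: 5, a=2: 5, a=3: 5, a=4: 5, a=5: 5, a=6: 5; total 35.

35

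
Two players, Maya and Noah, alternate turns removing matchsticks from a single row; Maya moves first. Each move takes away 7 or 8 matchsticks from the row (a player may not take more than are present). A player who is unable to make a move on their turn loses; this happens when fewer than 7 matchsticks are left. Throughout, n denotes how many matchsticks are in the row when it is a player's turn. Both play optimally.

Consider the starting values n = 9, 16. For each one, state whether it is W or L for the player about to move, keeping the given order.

Positions with no move are L. A position that does have a move is losing for the player to move precisely when every available move leads to a winning position for the opponent. Fill in the labels:
n=0: no move → L
n=1: no move → L
n=2: no move → L
n=3: no move → L
n=4: no move → L
n=5: no move → L
n=6: no move → L
n=7: reaches L-position 0 → W
n=8: reaches L-position 1 → W
n=9: reaches L-position 2 → W
n=10: reaches L-position 3 → W
n=11: reaches L-position 4 → W
n=12: reaches L-position 5 → W
n=13: reaches L-position 6 → W
n=14: reaches L-position 6 → W
n=15: only reaches 8(W), 7(W), all W → L
n=16: only reaches 9(W), 8(W), all W → L

9: W, 16: L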